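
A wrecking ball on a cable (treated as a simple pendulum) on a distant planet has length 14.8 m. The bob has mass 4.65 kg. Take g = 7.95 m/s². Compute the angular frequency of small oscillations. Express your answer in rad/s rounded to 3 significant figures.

ω = √(g/L) = √(7.95/14.8) = 0.733 rad/s.

0.733 rad/s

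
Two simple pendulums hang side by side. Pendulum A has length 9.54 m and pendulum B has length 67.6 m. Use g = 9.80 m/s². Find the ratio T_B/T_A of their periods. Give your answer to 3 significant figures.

2.66

T ∝ √L, so T_B/T_A = √(L_B/L_A) = √(67.6/9.54) = 2.66.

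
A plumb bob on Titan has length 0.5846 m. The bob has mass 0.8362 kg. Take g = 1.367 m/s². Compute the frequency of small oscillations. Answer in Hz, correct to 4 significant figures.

0.2434 Hz

T = 2π√(L/g) = 2π√(0.5846/1.367) = 4.1089 s, so f = 1/T = 0.2434 Hz.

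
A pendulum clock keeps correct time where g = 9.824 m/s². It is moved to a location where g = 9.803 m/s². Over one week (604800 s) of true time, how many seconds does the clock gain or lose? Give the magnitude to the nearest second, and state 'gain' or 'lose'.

The clock's period scales as T ∝ 1/√g, so T'/T = √(9.824/9.803) = 1.00107.
In 604800 s of true time the clock registers 604800/1.00107 = 604153.2 s, so it loses 647 s.

lose 647 s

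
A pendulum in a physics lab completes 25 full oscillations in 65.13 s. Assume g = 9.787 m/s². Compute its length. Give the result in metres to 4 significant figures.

1.683 m

T = 65.13/25 = 2.6052 s.
From T = 2π√(L/g), L = gT²/(4π²) = 9.787 × 2.6052²/(4π²) = 1.683 m.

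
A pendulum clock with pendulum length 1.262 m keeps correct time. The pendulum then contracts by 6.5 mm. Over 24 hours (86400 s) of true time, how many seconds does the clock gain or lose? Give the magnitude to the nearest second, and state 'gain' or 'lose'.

T ∝ √L, so T'/T = √(1.25550/1.262) = 0.997421.
In 86400 s of true time the clock registers 86400/0.997421 = 86623.4 s, so it gains 223 s.

gain 223 s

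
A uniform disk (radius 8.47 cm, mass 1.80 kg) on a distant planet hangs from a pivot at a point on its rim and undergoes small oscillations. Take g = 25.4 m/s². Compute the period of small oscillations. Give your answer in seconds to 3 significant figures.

0.444 s

I_cm = ½mr² = 0.006457 kg·m². The pivot is at distance d = 0.0847 m from the centre of mass.
By the parallel-axis theorem, I = I_cm + md² = 0.006457 + 0.01291 = 0.01937 kg·m².
T = 2π√(I/(mgd)) = 2π√(0.01937/(1.80 × 25.4 × 0.0847)) = 0.444 s.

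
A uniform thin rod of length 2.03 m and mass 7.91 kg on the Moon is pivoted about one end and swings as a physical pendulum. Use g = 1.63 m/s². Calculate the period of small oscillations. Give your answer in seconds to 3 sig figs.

5.73 s

For a physical pendulum T = 2π√(I/(mgd)), with d = 1.015 m from pivot to centre of mass.
I_cm = mL²/12 = 7.91 × 2.03²/12 = 2.716 kg·m²; I = I_cm + md² = 2.716 + 7.91 × 1.015² = 10.87 kg·m².
T = 2π√(10.87/(7.91 × 1.63 × 1.015)) = 5.73 s.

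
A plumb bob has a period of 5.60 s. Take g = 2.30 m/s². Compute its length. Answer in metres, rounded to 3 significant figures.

From T = 2π√(L/g), L = gT²/(4π²) = 2.30 × 5.600²/(4π²) = 1.83 m.

1.83 m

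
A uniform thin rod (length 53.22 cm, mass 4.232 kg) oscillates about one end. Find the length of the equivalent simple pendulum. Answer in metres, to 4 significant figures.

The equivalent simple-pendulum length is L_eq = I/(md), where I is about the pivot and d = 0.26610 m.
I_cm = (1/12)mL² = 0.099888 kg·m², so I = I_cm + md² = 0.099888 + 0.29966 = 0.39955 kg·m².
L_eq = 0.39955/(4.232 × 0.26610) = 0.3548 m.

0.3548 m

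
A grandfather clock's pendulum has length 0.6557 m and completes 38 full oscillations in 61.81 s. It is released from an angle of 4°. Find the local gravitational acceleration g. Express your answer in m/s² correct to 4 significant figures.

9.784 m/s²

T = 61.81/38 = 1.6266 s.
From T = 2π√(L/g), g = 4π²L/T² = 4π² × 0.6557/1.6266² = 9.784 m/s².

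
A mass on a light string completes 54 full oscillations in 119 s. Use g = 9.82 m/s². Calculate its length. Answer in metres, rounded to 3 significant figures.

T = 119/54 = 2.204 s.
From T = 2π√(L/g), L = gT²/(4π²) = 9.82 × 2.204²/(4π²) = 1.21 m.

1.21 m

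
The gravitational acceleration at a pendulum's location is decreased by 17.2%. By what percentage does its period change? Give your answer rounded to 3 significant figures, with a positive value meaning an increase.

T ∝ 1/√g, so T'/T = 1/√(0.8280) = 1.099.
Percentage change in T = (1.099 − 1) × 100% = 9.90%.

9.90%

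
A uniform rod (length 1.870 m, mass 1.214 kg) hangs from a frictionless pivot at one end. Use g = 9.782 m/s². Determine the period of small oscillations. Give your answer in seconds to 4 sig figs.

2.243 s

For a physical pendulum T = 2π√(I/(mgd)), with d = 0.93500 m from pivot to centre of mass.
I_cm = mL²/12 = 1.214 × 1.870²/12 = 0.35377 kg·m²; I = I_cm + md² = 0.35377 + 1.214 × 0.93500² = 1.4151 kg·m².
T = 2π√(1.4151/(1.214 × 9.782 × 0.93500)) = 2.243 s.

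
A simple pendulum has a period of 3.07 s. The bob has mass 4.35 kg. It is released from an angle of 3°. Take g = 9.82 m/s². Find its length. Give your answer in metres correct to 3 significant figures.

2.34 m

From T = 2π√(L/g), L = gT²/(4π²) = 9.82 × 3.070²/(4π²) = 2.34 m.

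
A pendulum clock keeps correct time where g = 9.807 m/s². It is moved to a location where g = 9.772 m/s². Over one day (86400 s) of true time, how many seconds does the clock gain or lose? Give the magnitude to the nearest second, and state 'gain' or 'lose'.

lose 154 s

The clock's period scales as T ∝ 1/√g, so T'/T = √(9.807/9.772) = 1.00179.
In 86400 s of true time the clock registers 86400/1.00179 = 86245.7 s, so it loses 154 s.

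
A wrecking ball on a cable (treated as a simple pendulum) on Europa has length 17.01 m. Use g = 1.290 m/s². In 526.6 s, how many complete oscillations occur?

23

T = 2π√(L/g) = 2π√(17.01/1.290) = 22.816 s.
Number of complete oscillations = ⌊526.6/22.816⌋ = ⌊23.080⌋ = 23.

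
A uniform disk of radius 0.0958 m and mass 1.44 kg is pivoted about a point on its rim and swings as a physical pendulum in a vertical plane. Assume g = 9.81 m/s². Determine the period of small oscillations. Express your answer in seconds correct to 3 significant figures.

I_cm = ½mr² = 0.006608 kg·m². The pivot is at distance d = 0.0958 m from the centre of mass.
By the parallel-axis theorem, I = I_cm + md² = 0.006608 + 0.01322 = 0.01982 kg·m².
T = 2π√(I/(mgd)) = 2π√(0.01982/(1.44 × 9.81 × 0.0958)) = 0.760 s.

0.760 s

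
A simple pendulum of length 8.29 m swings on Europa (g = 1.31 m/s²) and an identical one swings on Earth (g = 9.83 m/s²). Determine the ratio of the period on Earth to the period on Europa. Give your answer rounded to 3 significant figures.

T ∝ 1/√g, so T₂/T₁ = √(g₁/g₂) = √(1.31/9.83) = 0.365.

0.365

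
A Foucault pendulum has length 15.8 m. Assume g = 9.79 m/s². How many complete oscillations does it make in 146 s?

18

T = 2π√(L/g) = 2π√(15.8/9.79) = 7.982 s.
Number of complete oscillations = ⌊146/7.982⌋ = ⌊18.29⌋ = 18.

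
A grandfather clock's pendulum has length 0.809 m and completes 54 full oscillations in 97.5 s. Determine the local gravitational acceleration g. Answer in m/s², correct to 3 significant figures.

T = 97.5/54 = 1.806 s.
From T = 2π√(L/g), g = 4π²L/T² = 4π² × 0.809/1.806² = 9.80 m/s².

9.80 m/s²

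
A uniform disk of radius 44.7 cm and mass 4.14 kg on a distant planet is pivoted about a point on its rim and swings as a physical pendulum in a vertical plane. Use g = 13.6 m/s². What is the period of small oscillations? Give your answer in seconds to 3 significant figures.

I_cm = ½mr² = 0.4136 kg·m². The pivot is at distance d = 0.447 m from the centre of mass.
By the parallel-axis theorem, I = I_cm + md² = 0.4136 + 0.8272 = 1.241 kg·m².
T = 2π√(I/(mgd)) = 2π√(1.241/(4.14 × 13.6 × 0.447)) = 1.40 s.

1.40 s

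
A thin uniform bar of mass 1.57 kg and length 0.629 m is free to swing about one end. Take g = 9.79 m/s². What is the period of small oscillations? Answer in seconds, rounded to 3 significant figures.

1.30 s

For a physical pendulum T = 2π√(I/(mgd)), with d = 0.3145 m from pivot to centre of mass.
I_cm = mL²/12 = 1.57 × 0.629²/12 = 0.05176 kg·m²; I = I_cm + md² = 0.05176 + 1.57 × 0.3145² = 0.2071 kg·m².
T = 2π√(0.2071/(1.57 × 9.79 × 0.3145)) = 1.30 s.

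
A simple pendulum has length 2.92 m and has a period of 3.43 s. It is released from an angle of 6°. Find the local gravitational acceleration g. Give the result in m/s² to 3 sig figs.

9.80 m/s²

From T = 2π√(L/g), g = 4π²L/T² = 4π² × 2.92/3.430² = 9.80 m/s².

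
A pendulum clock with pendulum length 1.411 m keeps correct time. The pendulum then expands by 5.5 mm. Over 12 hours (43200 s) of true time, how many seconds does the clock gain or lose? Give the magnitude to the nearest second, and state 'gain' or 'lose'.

lose 84 s

T ∝ √L, so T'/T = √(1.41650/1.411) = 1.00195.
In 43200 s of true time the clock registers 43200/1.00195 = 43116.0 s, so it loses 84 s.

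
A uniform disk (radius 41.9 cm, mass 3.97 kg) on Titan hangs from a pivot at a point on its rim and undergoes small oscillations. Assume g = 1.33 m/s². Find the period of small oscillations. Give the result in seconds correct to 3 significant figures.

I_cm = ½mr² = 0.3485 kg·m². The pivot is at distance d = 0.419 m from the centre of mass.
By the parallel-axis theorem, I = I_cm + md² = 0.3485 + 0.6970 = 1.045 kg·m².
T = 2π√(I/(mgd)) = 2π√(1.045/(3.97 × 1.33 × 0.419)) = 4.32 s.

4.32 s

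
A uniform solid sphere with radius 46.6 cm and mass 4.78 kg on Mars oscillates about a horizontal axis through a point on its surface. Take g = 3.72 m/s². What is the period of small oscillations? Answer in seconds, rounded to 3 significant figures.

2.63 s

I_cm = (2/5)mr² = 0.4152 kg·m². The pivot is at distance d = 0.466 m from the centre of mass.
By the parallel-axis theorem, I = I_cm + md² = 0.4152 + 1.038 = 1.453 kg·m².
T = 2π√(I/(mgd)) = 2π√(1.453/(4.78 × 3.72 × 0.466)) = 2.63 s.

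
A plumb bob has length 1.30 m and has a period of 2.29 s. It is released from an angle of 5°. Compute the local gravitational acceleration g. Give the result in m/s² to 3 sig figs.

From T = 2π√(L/g), g = 4π²L/T² = 4π² × 1.30/2.290² = 9.79 m/s².

9.79 m/s²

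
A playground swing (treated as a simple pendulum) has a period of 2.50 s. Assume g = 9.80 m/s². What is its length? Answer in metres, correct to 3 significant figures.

From T = 2π√(L/g), L = gT²/(4π²) = 9.80 × 2.500²/(4π²) = 1.55 m.

1.55 m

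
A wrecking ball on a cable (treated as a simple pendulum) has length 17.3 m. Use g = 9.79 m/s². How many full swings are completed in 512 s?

T = 2π√(L/g) = 2π√(17.3/9.79) = 8.352 s.
Number of complete oscillations = ⌊512/8.352⌋ = ⌊61.30⌋ = 61.

61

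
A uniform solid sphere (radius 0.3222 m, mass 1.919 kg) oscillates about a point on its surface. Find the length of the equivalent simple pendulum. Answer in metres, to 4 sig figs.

0.4511 m

The equivalent simple-pendulum length is L_eq = I/(md), where I is about the pivot and d = 0.32220 m.
I_cm = (2/5)mR² = 0.079687 kg·m², so I = I_cm + md² = 0.079687 + 0.19922 = 0.27890 kg·m².
L_eq = 0.27890/(1.919 × 0.32220) = 0.4511 m.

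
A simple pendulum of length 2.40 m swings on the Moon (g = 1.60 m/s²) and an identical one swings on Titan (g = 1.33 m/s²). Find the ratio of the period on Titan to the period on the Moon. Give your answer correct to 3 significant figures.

1.10

T ∝ 1/√g, so T₂/T₁ = √(g₁/g₂) = √(1.60/1.33) = 1.10.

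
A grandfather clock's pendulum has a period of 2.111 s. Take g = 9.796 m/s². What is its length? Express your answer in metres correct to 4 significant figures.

From T = 2π√(L/g), L = gT²/(4π²) = 9.796 × 2.1110²/(4π²) = 1.106 m.

1.106 m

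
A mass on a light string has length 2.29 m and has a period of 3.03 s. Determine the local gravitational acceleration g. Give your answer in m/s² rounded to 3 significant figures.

From T = 2π√(L/g), g = 4π²L/T² = 4π² × 2.29/3.030² = 9.85 m/s².

9.85 m/s²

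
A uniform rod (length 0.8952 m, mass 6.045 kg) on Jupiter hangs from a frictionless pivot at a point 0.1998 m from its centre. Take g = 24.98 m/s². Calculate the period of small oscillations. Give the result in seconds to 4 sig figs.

0.9187 s

For a physical pendulum T = 2π√(I/(mgd)), with d = 0.19980 m from pivot to centre of mass.
I_cm = mL²/12 = 6.045 × 0.8952²/12 = 0.40370 kg·m²; I = I_cm + md² = 0.40370 + 6.045 × 0.19980² = 0.64501 kg·m².
T = 2π√(0.64501/(6.045 × 24.98 × 0.19980)) = 0.9187 s.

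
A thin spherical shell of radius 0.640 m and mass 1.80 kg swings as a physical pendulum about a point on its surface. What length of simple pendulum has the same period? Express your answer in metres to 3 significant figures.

1.07 m

The equivalent simple-pendulum length is L_eq = I/(md), where I is about the pivot and d = 0.6400 m.
I_cm = (2/3)mR² = 0.4915 kg·m², so I = I_cm + md² = 0.4915 + 0.7373 = 1.229 kg·m².
L_eq = 1.229/(1.80 × 0.6400) = 1.07 m.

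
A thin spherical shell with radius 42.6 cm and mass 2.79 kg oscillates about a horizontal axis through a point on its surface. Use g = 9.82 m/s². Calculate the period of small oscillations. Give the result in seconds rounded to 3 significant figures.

I_cm = (2/3)mr² = 0.3375 kg·m². The pivot is at distance d = 0.426 m from the centre of mass.
By the parallel-axis theorem, I = I_cm + md² = 0.3375 + 0.5063 = 0.8439 kg·m².
T = 2π√(I/(mgd)) = 2π√(0.8439/(2.79 × 9.82 × 0.426)) = 1.69 s.

1.69 s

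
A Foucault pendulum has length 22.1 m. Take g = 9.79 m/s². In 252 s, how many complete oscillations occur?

26

T = 2π√(L/g) = 2π√(22.1/9.79) = 9.440 s.
Number of complete oscillations = ⌊252/9.440⌋ = ⌊26.69⌋ = 26.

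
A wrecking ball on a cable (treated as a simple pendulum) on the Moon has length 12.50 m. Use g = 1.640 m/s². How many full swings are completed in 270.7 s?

15

T = 2π√(L/g) = 2π√(12.50/1.640) = 17.347 s.
Number of complete oscillations = ⌊270.7/17.347⌋ = ⌊15.605⌋ = 15.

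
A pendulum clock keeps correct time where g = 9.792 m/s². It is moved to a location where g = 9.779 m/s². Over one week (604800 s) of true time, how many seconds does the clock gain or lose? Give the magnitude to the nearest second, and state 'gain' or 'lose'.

lose 402 s

The clock's period scales as T ∝ 1/√g, so T'/T = √(9.792/9.779) = 1.00066.
In 604800 s of true time the clock registers 604800/1.00066 = 604398.4 s, so it loses 402 s.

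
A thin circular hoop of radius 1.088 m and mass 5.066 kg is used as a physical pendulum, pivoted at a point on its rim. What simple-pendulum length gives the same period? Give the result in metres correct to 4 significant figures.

2.176 m

The equivalent simple-pendulum length is L_eq = I/(md), where I is about the pivot and d = 1.0880 m.
I_cm = mR² = 5.9968 kg·m², so I = I_cm + md² = 5.9968 + 5.9968 = 11.994 kg·m².
L_eq = 11.994/(5.066 × 1.0880) = 2.176 m.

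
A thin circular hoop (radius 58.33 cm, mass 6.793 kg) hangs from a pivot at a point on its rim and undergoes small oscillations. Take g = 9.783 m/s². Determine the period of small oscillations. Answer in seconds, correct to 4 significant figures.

2.170 s

I_cm = mr² = 2.3112 kg·m². The pivot is at distance d = 0.5833 m from the centre of mass.
By the parallel-axis theorem, I = I_cm + md² = 2.3112 + 2.3112 = 4.6225 kg·m².
T = 2π√(I/(mgd)) = 2π√(4.6225/(6.793 × 9.783 × 0.5833)) = 2.170 s.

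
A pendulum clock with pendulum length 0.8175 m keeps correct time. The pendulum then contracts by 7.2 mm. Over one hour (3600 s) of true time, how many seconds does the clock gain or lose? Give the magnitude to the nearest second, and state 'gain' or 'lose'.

T ∝ √L, so T'/T = √(0.81030/0.8175) = 0.995587.
In 3600 s of true time the clock registers 3600/0.995587 = 3616.0 s, so it gains 16 s.

gain 16 s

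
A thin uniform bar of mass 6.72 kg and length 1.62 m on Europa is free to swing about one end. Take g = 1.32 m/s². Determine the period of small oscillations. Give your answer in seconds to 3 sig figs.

For a physical pendulum T = 2π√(I/(mgd)), with d = 0.8100 m from pivot to centre of mass.
I_cm = mL²/12 = 6.72 × 1.62²/12 = 1.470 kg·m²; I = I_cm + md² = 1.470 + 6.72 × 0.8100² = 5.879 kg·m².
T = 2π√(5.879/(6.72 × 1.32 × 0.8100)) = 5.68 s.

5.68 s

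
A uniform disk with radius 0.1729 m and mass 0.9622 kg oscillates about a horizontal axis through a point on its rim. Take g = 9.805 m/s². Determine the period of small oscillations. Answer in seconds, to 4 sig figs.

I_cm = ½mr² = 0.014382 kg·m². The pivot is at distance d = 0.1729 m from the centre of mass.
By the parallel-axis theorem, I = I_cm + md² = 0.014382 + 0.028764 = 0.043147 kg·m².
T = 2π√(I/(mgd)) = 2π√(0.043147/(0.9622 × 9.805 × 0.1729)) = 1.022 s.

1.022 s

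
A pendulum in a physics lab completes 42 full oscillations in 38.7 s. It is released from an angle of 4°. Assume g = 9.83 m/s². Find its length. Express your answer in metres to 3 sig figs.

0.211 m

T = 38.7/42 = 0.9214 s.
From T = 2π√(L/g), L = gT²/(4π²) = 9.83 × 0.9214²/(4π²) = 0.211 m.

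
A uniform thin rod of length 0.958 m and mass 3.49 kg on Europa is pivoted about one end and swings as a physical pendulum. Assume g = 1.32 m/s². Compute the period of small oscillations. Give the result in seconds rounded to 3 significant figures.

For a physical pendulum T = 2π√(I/(mgd)), with d = 0.4790 m from pivot to centre of mass.
I_cm = mL²/12 = 3.49 × 0.958²/12 = 0.2669 kg·m²; I = I_cm + md² = 0.2669 + 3.49 × 0.4790² = 1.068 kg·m².
T = 2π√(1.068/(3.49 × 1.32 × 0.4790)) = 4.37 s.

4.37 s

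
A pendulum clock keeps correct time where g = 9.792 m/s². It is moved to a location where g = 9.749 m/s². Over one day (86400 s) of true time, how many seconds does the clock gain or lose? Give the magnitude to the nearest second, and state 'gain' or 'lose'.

lose 190 s

The clock's period scales as T ∝ 1/√g, so T'/T = √(9.792/9.749) = 1.00220.
In 86400 s of true time the clock registers 86400/1.00220 = 86210.1 s, so it loses 190 s.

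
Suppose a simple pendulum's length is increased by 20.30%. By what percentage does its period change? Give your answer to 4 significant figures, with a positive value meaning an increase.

9.681%

T ∝ √L, so T'/T = √(1.2030) = 1.0968.
Percentage change in T = (1.0968 − 1) × 100% = 9.681%.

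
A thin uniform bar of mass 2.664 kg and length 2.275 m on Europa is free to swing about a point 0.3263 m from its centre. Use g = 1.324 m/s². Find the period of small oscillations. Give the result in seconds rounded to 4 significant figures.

For a physical pendulum T = 2π√(I/(mgd)), with d = 0.32630 m from pivot to centre of mass.
I_cm = mL²/12 = 2.664 × 2.275²/12 = 1.1490 kg·m²; I = I_cm + md² = 1.1490 + 2.664 × 0.32630² = 1.4326 kg·m².
T = 2π√(1.4326/(2.664 × 1.324 × 0.32630)) = 7.010 s.

7.010 s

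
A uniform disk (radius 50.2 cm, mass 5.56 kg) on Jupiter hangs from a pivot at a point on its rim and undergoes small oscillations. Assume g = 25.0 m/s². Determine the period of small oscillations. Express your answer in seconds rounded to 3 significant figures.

1.09 s

I_cm = ½mr² = 0.7006 kg·m². The pivot is at distance d = 0.502 m from the centre of mass.
By the parallel-axis theorem, I = I_cm + md² = 0.7006 + 1.401 = 2.102 kg·m².
T = 2π√(I/(mgd)) = 2π√(2.102/(5.56 × 25.0 × 0.502)) = 1.09 s.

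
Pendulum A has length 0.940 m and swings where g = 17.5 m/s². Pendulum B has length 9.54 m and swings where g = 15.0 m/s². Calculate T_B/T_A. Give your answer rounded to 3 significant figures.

T = 2π√(L/g), so T_B/T_A = √((L_B/g_B)/(L_A/g_A)) = √((9.54/15.0)/(0.940/17.5)) = 3.44.

3.44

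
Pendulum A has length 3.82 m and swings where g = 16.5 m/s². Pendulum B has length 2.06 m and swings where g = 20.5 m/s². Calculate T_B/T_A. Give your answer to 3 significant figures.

0.659

T = 2π√(L/g), so T_B/T_A = √((L_B/g_B)/(L_A/g_A)) = √((2.06/20.5)/(3.82/16.5)) = 0.659.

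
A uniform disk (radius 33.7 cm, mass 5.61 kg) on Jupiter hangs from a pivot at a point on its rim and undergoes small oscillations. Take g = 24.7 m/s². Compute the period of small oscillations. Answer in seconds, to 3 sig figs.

0.899 s

I_cm = ½mr² = 0.3186 kg·m². The pivot is at distance d = 0.337 m from the centre of mass.
By the parallel-axis theorem, I = I_cm + md² = 0.3186 + 0.6371 = 0.9557 kg·m².
T = 2π√(I/(mgd)) = 2π√(0.9557/(5.61 × 24.7 × 0.337)) = 0.899 s.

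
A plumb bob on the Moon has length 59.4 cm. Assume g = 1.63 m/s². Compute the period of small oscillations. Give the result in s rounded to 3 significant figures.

3.79 s

T = 2π√(L/g) = 2π√(0.594/1.63) = 2π × 0.6037 = 3.79 s.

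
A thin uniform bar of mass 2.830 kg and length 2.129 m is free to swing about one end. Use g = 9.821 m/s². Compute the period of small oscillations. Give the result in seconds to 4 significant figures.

2.389 s

For a physical pendulum T = 2π√(I/(mgd)), with d = 1.0645 m from pivot to centre of mass.
I_cm = mL²/12 = 2.830 × 2.129²/12 = 1.0689 kg·m²; I = I_cm + md² = 1.0689 + 2.830 × 1.0645² = 4.2758 kg·m².
T = 2π√(4.2758/(2.830 × 9.821 × 1.0645)) = 2.389 s.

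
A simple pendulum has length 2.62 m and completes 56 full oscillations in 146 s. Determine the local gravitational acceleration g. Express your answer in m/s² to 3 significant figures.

15.2 m/s²

T = 146/56 = 2.607 s.
From T = 2π√(L/g), g = 4π²L/T² = 4π² × 2.62/2.607² = 15.2 m/s².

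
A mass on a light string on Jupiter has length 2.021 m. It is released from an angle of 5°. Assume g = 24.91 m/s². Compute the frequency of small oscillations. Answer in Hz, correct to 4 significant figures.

T = 2π√(L/g) = 2π√(2.021/24.91) = 1.7897 s, so f = 1/T = 0.5588 Hz.

0.5588 Hz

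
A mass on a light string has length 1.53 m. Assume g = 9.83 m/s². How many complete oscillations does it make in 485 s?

195

T = 2π√(L/g) = 2π√(1.53/9.83) = 2.479 s.
Number of complete oscillations = ⌊485/2.479⌋ = ⌊195.7⌋ = 195.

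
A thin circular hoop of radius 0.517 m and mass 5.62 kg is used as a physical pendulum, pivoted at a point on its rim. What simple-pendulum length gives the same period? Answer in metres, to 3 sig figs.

1.03 m

The equivalent simple-pendulum length is L_eq = I/(md), where I is about the pivot and d = 0.5170 m.
I_cm = mR² = 1.502 kg·m², so I = I_cm + md² = 1.502 + 1.502 = 3.004 kg·m².
L_eq = 3.004/(5.62 × 0.5170) = 1.03 m.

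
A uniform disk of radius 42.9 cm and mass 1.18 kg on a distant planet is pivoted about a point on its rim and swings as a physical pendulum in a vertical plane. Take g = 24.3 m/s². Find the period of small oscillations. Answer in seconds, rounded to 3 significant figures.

I_cm = ½mr² = 0.1086 kg·m². The pivot is at distance d = 0.429 m from the centre of mass.
By the parallel-axis theorem, I = I_cm + md² = 0.1086 + 0.2172 = 0.3258 kg·m².
T = 2π√(I/(mgd)) = 2π√(0.3258/(1.18 × 24.3 × 0.429)) = 1.02 s.

1.02 s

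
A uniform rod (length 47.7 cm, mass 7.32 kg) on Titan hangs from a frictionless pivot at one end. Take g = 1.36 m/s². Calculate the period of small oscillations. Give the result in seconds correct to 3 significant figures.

For a physical pendulum T = 2π√(I/(mgd)), with d = 0.2385 m from pivot to centre of mass.
I_cm = mL²/12 = 7.32 × 0.477²/12 = 0.1388 kg·m²; I = I_cm + md² = 0.1388 + 7.32 × 0.2385² = 0.5552 kg·m².
T = 2π√(0.5552/(7.32 × 1.36 × 0.2385)) = 3.04 s.

3.04 s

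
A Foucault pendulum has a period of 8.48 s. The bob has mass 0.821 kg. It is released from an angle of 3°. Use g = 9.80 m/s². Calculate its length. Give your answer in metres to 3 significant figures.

17.9 m

From T = 2π√(L/g), L = gT²/(4π²) = 9.80 × 8.480²/(4π²) = 17.9 m.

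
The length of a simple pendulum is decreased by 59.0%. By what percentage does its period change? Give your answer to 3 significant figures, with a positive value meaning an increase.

-36.0%

T ∝ √L, so T'/T = √(0.4100) = 0.6403.
Percentage change in T = (0.6403 − 1) × 100% = -36.0%.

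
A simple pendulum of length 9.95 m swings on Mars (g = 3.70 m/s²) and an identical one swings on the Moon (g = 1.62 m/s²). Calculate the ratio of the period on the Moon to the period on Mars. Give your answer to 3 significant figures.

T ∝ 1/√g, so T₂/T₁ = √(g₁/g₂) = √(3.70/1.62) = 1.51.

1.51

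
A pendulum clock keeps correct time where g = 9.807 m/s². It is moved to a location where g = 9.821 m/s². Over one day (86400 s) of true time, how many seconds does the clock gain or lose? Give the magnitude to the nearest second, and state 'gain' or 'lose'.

The clock's period scales as T ∝ 1/√g, so T'/T = √(9.807/9.821) = 0.999287.
In 86400 s of true time the clock registers 86400/0.999287 = 86461.6 s, so it gains 62 s.

gain 62 s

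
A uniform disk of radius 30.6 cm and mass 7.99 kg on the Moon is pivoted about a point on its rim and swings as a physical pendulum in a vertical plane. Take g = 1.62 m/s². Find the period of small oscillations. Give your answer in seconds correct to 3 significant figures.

3.34 s

I_cm = ½mr² = 0.3741 kg·m². The pivot is at distance d = 0.306 m from the centre of mass.
By the parallel-axis theorem, I = I_cm + md² = 0.3741 + 0.7482 = 1.122 kg·m².
T = 2π√(I/(mgd)) = 2π√(1.122/(7.99 × 1.62 × 0.306)) = 3.34 s.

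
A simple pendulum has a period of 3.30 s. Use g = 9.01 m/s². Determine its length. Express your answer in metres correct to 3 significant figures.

From T = 2π√(L/g), L = gT²/(4π²) = 9.01 × 3.300²/(4π²) = 2.49 m.

2.49 m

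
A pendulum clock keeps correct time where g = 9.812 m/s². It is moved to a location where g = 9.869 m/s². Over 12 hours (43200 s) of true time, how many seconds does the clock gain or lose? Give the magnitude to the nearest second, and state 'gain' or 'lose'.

gain 125 s

The clock's period scales as T ∝ 1/√g, so T'/T = √(9.812/9.869) = 0.997108.
In 43200 s of true time the clock registers 43200/0.997108 = 43325.3 s, so it gains 125 s.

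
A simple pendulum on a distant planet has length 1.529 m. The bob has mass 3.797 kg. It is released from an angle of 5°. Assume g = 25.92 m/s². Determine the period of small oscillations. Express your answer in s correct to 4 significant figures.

1.526 s

T = 2π√(L/g) = 2π√(1.529/25.92) = 2π × 0.24288 = 1.526 s.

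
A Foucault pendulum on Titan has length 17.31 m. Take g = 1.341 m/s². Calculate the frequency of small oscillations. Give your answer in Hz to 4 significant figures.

T = 2π√(L/g) = 2π√(17.31/1.341) = 22.574 s, so f = 1/T = 0.04430 Hz.

0.04430 Hz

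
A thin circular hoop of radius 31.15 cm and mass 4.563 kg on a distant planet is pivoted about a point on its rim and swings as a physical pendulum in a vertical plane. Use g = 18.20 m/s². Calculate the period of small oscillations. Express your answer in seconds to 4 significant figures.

1.162 s

I_cm = mr² = 0.44276 kg·m². The pivot is at distance d = 0.3115 m from the centre of mass.
By the parallel-axis theorem, I = I_cm + md² = 0.44276 + 0.44276 = 0.88552 kg·m².
T = 2π√(I/(mgd)) = 2π√(0.88552/(4.563 × 18.20 × 0.3115)) = 1.162 s.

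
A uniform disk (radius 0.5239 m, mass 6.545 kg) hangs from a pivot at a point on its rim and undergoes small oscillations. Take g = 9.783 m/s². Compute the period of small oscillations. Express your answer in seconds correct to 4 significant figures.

I_cm = ½mr² = 0.89821 kg·m². The pivot is at distance d = 0.5239 m from the centre of mass.
By the parallel-axis theorem, I = I_cm + md² = 0.89821 + 1.7964 = 2.6946 kg·m².
T = 2π√(I/(mgd)) = 2π√(2.6946/(6.545 × 9.783 × 0.5239)) = 1.781 s.

1.781 s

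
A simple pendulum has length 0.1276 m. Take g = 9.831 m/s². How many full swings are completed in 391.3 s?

T = 2π√(L/g) = 2π√(0.1276/9.831) = 0.71582 s.
Number of complete oscillations = ⌊391.3/0.71582⌋ = ⌊546.64⌋ = 546.

546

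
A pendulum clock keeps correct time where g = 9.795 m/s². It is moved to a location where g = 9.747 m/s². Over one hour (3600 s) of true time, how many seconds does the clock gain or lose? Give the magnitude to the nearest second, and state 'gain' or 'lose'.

lose 9 s

The clock's period scales as T ∝ 1/√g, so T'/T = √(9.795/9.747) = 1.00246.
In 3600 s of true time the clock registers 3600/1.00246 = 3591.2 s, so it loses 9 s.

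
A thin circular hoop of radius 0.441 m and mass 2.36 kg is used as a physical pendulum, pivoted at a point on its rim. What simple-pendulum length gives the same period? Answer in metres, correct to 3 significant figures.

The equivalent simple-pendulum length is L_eq = I/(md), where I is about the pivot and d = 0.4410 m.
I_cm = mR² = 0.4590 kg·m², so I = I_cm + md² = 0.4590 + 0.4590 = 0.9180 kg·m².
L_eq = 0.9180/(2.36 × 0.4410) = 0.882 m.

0.882 m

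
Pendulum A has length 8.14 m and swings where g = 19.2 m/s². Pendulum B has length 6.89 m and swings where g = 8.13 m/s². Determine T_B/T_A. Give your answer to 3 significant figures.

1.41

T = 2π√(L/g), so T_B/T_A = √((L_B/g_B)/(L_A/g_A)) = √((6.89/8.13)/(8.14/19.2)) = 1.41.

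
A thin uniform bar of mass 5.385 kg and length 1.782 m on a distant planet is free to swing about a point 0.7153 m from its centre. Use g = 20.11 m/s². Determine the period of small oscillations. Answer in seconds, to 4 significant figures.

1.460 s

For a physical pendulum T = 2π√(I/(mgd)), with d = 0.71530 m from pivot to centre of mass.
I_cm = mL²/12 = 5.385 × 1.782²/12 = 1.4250 kg·m²; I = I_cm + md² = 1.4250 + 5.385 × 0.71530² = 4.1803 kg·m².
T = 2π√(4.1803/(5.385 × 20.11 × 0.71530)) = 1.460 s.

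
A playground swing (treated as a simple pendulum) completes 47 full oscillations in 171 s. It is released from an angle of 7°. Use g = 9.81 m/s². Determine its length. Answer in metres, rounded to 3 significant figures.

T = 171/47 = 3.638 s.
From T = 2π√(L/g), L = gT²/(4π²) = 9.81 × 3.638²/(4π²) = 3.29 m.

3.29 m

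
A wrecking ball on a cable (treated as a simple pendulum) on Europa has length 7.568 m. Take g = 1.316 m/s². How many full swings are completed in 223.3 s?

T = 2π√(L/g) = 2π√(7.568/1.316) = 15.068 s.
Number of complete oscillations = ⌊223.3/15.068⌋ = ⌊14.820⌋ = 14.

14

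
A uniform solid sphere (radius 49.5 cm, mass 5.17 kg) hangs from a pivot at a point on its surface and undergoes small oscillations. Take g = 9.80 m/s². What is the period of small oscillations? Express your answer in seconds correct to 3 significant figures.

1.67 s

I_cm = (2/5)mr² = 0.5067 kg·m². The pivot is at distance d = 0.495 m from the centre of mass.
By the parallel-axis theorem, I = I_cm + md² = 0.5067 + 1.267 = 1.773 kg·m².
T = 2π√(I/(mgd)) = 2π√(1.773/(5.17 × 9.80 × 0.495)) = 1.67 s.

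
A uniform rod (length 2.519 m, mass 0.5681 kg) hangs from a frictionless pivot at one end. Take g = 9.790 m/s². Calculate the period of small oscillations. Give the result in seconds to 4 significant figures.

2.602 s

For a physical pendulum T = 2π√(I/(mgd)), with d = 1.2595 m from pivot to centre of mass.
I_cm = mL²/12 = 0.5681 × 2.519²/12 = 0.30040 kg·m²; I = I_cm + md² = 0.30040 + 0.5681 × 1.2595² = 1.2016 kg·m².
T = 2π√(1.2016/(0.5681 × 9.790 × 1.2595)) = 2.602 s.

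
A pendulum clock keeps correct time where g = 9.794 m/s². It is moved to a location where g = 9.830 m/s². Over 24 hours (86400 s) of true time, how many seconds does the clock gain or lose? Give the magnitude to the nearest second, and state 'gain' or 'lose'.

gain 159 s

The clock's period scales as T ∝ 1/√g, so T'/T = √(9.794/9.830) = 0.998167.
In 86400 s of true time the clock registers 86400/0.998167 = 86558.6 s, so it gains 159 s.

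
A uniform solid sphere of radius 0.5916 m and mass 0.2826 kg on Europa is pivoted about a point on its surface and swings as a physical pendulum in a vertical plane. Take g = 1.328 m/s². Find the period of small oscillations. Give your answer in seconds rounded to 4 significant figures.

I_cm = (2/5)mr² = 0.039563 kg·m². The pivot is at distance d = 0.5916 m from the centre of mass.
By the parallel-axis theorem, I = I_cm + md² = 0.039563 + 0.098907 = 0.13847 kg·m².
T = 2π√(I/(mgd)) = 2π√(0.13847/(0.2826 × 1.328 × 0.5916)) = 4.962 s.

4.962 s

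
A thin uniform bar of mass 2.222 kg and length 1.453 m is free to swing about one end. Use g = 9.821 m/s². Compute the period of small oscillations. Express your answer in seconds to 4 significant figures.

1.973 s

For a physical pendulum T = 2π√(I/(mgd)), with d = 0.72650 m from pivot to centre of mass.
I_cm = mL²/12 = 2.222 × 1.453²/12 = 0.39093 kg·m²; I = I_cm + md² = 0.39093 + 2.222 × 0.72650² = 1.5637 kg·m².
T = 2π√(1.5637/(2.222 × 9.821 × 0.72650)) = 1.973 s.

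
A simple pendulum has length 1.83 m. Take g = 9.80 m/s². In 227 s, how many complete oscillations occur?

T = 2π√(L/g) = 2π√(1.83/9.80) = 2.715 s.
Number of complete oscillations = ⌊227/2.715⌋ = ⌊83.61⌋ = 83.

83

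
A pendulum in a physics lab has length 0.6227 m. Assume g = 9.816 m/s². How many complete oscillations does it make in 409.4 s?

T = 2π√(L/g) = 2π√(0.6227/9.816) = 1.5825 s.
Number of complete oscillations = ⌊409.4/1.5825⌋ = ⌊258.70⌋ = 258.

258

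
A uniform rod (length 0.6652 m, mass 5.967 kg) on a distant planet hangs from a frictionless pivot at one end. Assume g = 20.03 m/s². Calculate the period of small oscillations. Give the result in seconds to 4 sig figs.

For a physical pendulum T = 2π√(I/(mgd)), with d = 0.33260 m from pivot to centre of mass.
I_cm = mL²/12 = 5.967 × 0.6652²/12 = 0.22003 kg·m²; I = I_cm + md² = 0.22003 + 5.967 × 0.33260² = 0.88011 kg·m².
T = 2π√(0.88011/(5.967 × 20.03 × 0.33260)) = 0.9349 s.

0.9349 s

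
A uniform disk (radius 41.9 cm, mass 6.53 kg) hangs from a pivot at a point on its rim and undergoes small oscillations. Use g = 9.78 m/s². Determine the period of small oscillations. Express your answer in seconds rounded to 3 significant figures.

I_cm = ½mr² = 0.5732 kg·m². The pivot is at distance d = 0.419 m from the centre of mass.
By the parallel-axis theorem, I = I_cm + md² = 0.5732 + 1.146 = 1.720 kg·m².
T = 2π√(I/(mgd)) = 2π√(1.720/(6.53 × 9.78 × 0.419)) = 1.59 s.

1.59 s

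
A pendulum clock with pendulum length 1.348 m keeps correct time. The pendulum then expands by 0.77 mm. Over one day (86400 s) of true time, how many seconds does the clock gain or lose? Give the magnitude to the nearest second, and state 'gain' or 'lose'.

T ∝ √L, so T'/T = √(1.34877/1.348) = 1.00029.
In 86400 s of true time the clock registers 86400/1.00029 = 86375.3 s, so it loses 25 s.

lose 25 s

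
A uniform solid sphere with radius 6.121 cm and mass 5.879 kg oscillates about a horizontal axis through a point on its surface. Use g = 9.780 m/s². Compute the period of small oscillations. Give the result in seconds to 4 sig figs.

I_cm = (2/5)mr² = 0.0088107 kg·m². The pivot is at distance d = 0.06121 m from the centre of mass.
By the parallel-axis theorem, I = I_cm + md² = 0.0088107 + 0.022027 = 0.030837 kg·m².
T = 2π√(I/(mgd)) = 2π√(0.030837/(5.879 × 9.780 × 0.06121)) = 0.5881 s.

0.5881 s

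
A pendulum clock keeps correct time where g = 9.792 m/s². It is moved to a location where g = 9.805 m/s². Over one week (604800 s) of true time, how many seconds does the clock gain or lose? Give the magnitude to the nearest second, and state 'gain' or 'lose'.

The clock's period scales as T ∝ 1/√g, so T'/T = √(9.792/9.805) = 0.999337.
In 604800 s of true time the clock registers 604800/0.999337 = 605201.3 s, so it gains 401 s.

gain 401 s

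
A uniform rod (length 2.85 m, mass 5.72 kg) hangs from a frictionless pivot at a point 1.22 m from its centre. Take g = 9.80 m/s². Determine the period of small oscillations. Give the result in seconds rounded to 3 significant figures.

2.67 s

For a physical pendulum T = 2π√(I/(mgd)), with d = 1.220 m from pivot to centre of mass.
I_cm = mL²/12 = 5.72 × 2.85²/12 = 3.872 kg·m²; I = I_cm + md² = 3.872 + 5.72 × 1.220² = 12.39 kg·m².
T = 2π√(12.39/(5.72 × 9.80 × 1.220)) = 2.67 s.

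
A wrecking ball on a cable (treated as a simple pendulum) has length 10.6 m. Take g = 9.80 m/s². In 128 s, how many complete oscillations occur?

19

T = 2π√(L/g) = 2π√(10.6/9.80) = 6.535 s.
Number of complete oscillations = ⌊128/6.535⌋ = ⌊19.59⌋ = 19.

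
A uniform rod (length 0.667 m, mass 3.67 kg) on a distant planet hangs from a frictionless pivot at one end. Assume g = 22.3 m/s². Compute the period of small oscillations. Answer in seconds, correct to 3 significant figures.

For a physical pendulum T = 2π√(I/(mgd)), with d = 0.3335 m from pivot to centre of mass.
I_cm = mL²/12 = 3.67 × 0.667²/12 = 0.1361 kg·m²; I = I_cm + md² = 0.1361 + 3.67 × 0.3335² = 0.5442 kg·m².
T = 2π√(0.5442/(3.67 × 22.3 × 0.3335)) = 0.887 s.

0.887 s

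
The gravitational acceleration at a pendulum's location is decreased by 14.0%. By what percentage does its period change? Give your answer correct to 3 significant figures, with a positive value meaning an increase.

7.83%

T ∝ 1/√g, so T'/T = 1/√(0.8600) = 1.078.
Percentage change in T = (1.078 − 1) × 100% = 7.83%.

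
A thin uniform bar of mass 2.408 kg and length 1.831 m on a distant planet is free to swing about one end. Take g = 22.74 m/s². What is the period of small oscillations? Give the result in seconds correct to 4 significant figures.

For a physical pendulum T = 2π√(I/(mgd)), with d = 0.91550 m from pivot to centre of mass.
I_cm = mL²/12 = 2.408 × 1.831²/12 = 0.67275 kg·m²; I = I_cm + md² = 0.67275 + 2.408 × 0.91550² = 2.6910 kg·m².
T = 2π√(2.6910/(2.408 × 22.74 × 0.91550)) = 1.456 s.

1.456 s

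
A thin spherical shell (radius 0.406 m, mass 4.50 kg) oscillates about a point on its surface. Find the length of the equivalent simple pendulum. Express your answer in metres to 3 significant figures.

The equivalent simple-pendulum length is L_eq = I/(md), where I is about the pivot and d = 0.4060 m.
I_cm = (2/3)mR² = 0.4945 kg·m², so I = I_cm + md² = 0.4945 + 0.7418 = 1.236 kg·m².
L_eq = 1.236/(4.50 × 0.4060) = 0.677 m.

0.677 m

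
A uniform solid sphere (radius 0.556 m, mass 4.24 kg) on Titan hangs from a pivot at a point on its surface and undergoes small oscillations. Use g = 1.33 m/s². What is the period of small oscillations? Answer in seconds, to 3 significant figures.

4.81 s

I_cm = (2/5)mr² = 0.5243 kg·m². The pivot is at distance d = 0.556 m from the centre of mass.
By the parallel-axis theorem, I = I_cm + md² = 0.5243 + 1.311 = 1.835 kg·m².
T = 2π√(I/(mgd)) = 2π√(1.835/(4.24 × 1.33 × 0.556)) = 4.81 s.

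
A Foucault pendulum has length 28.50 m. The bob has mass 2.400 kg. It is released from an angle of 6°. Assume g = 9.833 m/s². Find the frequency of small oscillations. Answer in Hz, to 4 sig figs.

T = 2π√(L/g) = 2π√(28.50/9.833) = 10.697 s, so f = 1/T = 0.09348 Hz.

0.09348 Hz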